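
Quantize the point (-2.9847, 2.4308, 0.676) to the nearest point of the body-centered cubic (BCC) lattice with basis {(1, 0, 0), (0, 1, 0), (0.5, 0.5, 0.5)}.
(-2.5, 2.5, 0.5)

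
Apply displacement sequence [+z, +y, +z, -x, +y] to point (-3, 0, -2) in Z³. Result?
(-4, 2, 0)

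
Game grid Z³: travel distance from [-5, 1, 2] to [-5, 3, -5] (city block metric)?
9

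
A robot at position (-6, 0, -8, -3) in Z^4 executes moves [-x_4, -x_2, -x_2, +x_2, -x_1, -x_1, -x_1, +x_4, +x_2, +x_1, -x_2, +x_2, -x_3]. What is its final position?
(-8, 0, -9, -3)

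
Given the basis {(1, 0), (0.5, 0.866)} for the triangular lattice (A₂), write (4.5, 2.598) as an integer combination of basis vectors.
3b₁ + 3b₂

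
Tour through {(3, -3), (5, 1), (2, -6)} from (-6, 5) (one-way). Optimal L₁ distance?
25
(one optimal route: (-6, 5) → (5, 1) → (3, -3) → (2, -6))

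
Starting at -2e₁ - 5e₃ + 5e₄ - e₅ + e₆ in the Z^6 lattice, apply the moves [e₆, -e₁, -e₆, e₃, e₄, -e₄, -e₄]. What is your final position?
(-3, 0, -4, 4, -1, 1)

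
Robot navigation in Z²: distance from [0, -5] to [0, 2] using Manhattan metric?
7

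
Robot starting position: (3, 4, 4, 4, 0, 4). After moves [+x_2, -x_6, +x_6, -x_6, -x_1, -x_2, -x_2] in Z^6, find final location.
(2, 3, 4, 4, 0, 3)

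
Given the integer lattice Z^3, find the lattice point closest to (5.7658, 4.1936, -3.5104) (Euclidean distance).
(6, 4, -4)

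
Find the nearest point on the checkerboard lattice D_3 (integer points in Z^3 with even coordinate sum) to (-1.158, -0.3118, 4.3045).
(-1, -1, 4)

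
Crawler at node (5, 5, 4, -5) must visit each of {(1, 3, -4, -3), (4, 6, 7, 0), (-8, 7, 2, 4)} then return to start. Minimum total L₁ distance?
74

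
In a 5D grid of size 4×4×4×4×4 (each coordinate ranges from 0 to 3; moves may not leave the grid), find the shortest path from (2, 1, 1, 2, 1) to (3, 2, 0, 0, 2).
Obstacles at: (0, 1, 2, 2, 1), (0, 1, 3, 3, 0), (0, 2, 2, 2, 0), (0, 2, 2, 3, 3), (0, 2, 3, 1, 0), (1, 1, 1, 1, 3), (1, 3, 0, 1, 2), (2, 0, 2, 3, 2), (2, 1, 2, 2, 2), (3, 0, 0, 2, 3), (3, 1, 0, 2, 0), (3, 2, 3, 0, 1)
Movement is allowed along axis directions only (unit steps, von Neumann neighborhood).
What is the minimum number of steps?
6
(one shortest path: (2, 1, 1, 2, 1) → (3, 1, 1, 2, 1) → (3, 2, 1, 2, 1) → (3, 2, 0, 2, 1) → (3, 2, 0, 1, 1) → (3, 2, 0, 0, 1) → (3, 2, 0, 0, 2))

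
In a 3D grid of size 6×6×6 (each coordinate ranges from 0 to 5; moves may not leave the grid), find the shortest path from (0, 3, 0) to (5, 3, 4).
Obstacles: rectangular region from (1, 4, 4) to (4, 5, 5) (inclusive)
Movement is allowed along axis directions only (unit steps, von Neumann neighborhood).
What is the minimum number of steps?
9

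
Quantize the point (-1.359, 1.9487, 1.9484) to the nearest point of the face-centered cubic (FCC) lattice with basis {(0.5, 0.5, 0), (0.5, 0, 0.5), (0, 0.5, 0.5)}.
(-1, 2, 2)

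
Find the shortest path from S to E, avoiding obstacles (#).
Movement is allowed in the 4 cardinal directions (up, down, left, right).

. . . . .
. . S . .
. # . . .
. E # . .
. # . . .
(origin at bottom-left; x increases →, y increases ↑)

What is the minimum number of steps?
5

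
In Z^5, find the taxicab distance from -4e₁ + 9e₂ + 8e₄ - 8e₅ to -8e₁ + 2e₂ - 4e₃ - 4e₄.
35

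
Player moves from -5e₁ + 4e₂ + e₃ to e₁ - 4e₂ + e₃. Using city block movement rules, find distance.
14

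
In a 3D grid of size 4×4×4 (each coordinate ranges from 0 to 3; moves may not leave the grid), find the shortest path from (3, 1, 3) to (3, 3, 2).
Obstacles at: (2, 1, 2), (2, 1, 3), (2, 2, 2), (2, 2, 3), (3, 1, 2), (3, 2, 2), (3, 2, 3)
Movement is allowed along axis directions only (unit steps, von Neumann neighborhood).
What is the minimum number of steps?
7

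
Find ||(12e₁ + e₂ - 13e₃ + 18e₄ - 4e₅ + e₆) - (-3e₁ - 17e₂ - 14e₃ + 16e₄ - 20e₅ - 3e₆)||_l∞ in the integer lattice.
18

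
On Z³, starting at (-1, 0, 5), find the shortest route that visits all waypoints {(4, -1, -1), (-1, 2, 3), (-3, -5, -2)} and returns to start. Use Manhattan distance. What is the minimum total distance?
42
(one optimal route: (-1, 0, 5) → (4, -1, -1) → (-3, -5, -2) → (-1, 2, 3) → (-1, 0, 5))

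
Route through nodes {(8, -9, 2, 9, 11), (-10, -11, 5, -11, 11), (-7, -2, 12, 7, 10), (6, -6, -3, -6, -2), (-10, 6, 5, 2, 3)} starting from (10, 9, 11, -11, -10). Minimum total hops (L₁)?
187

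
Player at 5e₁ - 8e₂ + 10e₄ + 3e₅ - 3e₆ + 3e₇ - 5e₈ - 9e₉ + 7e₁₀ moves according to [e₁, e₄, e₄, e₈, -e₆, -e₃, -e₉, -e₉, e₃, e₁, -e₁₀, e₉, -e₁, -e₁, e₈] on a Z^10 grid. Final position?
(5, -8, 0, 12, 3, -4, 3, -3, -10, 6)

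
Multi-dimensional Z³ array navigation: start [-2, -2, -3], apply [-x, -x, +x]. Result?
(-3, -2, -3)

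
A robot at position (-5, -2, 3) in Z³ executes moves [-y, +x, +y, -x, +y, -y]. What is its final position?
(-5, -2, 3)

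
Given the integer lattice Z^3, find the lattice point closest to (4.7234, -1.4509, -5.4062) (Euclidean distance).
(5, -1, -5)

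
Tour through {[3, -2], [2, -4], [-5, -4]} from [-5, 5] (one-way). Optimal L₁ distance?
19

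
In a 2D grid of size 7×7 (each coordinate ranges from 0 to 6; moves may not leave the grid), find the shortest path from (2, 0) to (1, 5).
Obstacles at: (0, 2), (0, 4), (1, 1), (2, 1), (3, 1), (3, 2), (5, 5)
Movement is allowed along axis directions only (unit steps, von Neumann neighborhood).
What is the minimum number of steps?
10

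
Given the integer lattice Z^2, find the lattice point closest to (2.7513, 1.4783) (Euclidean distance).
(3, 1)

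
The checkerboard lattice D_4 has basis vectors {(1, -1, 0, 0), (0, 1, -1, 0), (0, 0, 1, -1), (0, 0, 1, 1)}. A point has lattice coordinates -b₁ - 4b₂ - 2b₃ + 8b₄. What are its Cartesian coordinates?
(-1, -3, 10, 10)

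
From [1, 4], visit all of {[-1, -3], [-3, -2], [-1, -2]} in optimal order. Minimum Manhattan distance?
12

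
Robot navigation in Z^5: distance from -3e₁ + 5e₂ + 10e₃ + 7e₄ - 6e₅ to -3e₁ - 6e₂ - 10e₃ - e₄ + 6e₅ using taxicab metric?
51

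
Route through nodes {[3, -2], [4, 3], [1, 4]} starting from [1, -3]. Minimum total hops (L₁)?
13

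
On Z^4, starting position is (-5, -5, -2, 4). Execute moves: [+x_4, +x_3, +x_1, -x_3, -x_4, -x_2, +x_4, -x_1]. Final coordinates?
(-5, -6, -2, 5)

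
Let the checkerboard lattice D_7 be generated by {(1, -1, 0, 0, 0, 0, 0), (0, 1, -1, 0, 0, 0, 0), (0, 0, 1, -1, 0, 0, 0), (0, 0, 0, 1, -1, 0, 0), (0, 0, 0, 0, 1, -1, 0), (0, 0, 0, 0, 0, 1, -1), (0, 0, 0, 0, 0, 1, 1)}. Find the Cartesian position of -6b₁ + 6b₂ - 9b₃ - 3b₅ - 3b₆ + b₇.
(-6, 12, -15, 9, -3, 1, 4)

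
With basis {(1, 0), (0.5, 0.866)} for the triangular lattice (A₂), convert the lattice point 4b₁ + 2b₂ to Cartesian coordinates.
(5, 1.732)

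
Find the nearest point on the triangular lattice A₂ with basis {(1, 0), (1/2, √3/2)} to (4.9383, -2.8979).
(4.5, -2.598)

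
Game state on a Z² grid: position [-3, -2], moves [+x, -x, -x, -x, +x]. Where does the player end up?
(-4, -2)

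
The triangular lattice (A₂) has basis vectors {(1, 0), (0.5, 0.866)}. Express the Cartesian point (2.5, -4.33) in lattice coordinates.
5b₁ - 5b₂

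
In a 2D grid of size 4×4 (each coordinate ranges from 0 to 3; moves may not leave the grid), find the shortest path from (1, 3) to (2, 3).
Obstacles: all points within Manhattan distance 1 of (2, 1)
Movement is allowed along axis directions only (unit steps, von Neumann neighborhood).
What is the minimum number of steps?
1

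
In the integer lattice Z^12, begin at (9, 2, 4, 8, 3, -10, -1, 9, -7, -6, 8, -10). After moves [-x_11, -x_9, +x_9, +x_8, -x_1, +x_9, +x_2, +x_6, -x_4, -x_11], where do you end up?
(8, 3, 4, 7, 3, -9, -1, 10, -6, -6, 6, -10)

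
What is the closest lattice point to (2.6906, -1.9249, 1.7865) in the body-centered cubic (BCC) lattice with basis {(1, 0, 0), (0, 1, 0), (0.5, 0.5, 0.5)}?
(3, -2, 2)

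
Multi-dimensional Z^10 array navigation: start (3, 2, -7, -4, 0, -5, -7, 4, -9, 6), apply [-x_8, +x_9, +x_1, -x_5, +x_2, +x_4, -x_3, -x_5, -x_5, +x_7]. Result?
(4, 3, -8, -3, -3, -5, -6, 3, -8, 6)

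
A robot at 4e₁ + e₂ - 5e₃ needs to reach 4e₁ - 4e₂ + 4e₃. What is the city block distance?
14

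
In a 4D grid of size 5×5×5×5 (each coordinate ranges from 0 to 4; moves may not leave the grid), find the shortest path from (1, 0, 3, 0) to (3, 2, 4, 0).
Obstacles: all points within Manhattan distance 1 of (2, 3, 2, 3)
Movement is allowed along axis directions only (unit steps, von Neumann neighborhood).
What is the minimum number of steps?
5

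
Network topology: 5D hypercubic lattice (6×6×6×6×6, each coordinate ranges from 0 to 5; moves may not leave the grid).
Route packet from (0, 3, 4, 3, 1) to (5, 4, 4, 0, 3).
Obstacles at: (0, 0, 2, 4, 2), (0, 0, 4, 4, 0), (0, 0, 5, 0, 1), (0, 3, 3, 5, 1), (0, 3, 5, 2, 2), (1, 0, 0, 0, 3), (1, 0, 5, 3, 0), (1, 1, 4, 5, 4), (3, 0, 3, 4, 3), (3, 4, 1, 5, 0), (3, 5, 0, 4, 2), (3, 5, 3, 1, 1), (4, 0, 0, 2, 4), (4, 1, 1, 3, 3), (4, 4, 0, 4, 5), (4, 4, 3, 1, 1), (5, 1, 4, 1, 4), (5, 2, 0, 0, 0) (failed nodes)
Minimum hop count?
11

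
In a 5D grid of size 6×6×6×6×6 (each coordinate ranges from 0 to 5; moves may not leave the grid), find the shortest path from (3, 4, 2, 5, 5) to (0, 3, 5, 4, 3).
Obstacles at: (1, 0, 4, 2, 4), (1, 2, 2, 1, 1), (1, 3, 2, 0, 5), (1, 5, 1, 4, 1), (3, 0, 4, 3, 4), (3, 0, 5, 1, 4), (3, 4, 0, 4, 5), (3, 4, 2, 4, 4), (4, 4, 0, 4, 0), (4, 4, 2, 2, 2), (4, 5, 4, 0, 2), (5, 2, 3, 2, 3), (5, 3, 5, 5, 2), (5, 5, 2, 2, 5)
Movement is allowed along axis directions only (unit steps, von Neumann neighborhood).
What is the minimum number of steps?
10
(one shortest path: (3, 4, 2, 5, 5) → (2, 4, 2, 5, 5) → (1, 4, 2, 5, 5) → (0, 4, 2, 5, 5) → (0, 3, 2, 5, 5) → (0, 3, 3, 5, 5) → (0, 3, 4, 5, 5) → (0, 3, 5, 5, 5) → (0, 3, 5, 4, 5) → (0, 3, 5, 4, 4) → (0, 3, 5, 4, 3))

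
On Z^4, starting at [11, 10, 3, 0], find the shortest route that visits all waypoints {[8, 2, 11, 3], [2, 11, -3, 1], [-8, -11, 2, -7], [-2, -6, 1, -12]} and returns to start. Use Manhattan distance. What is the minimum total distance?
142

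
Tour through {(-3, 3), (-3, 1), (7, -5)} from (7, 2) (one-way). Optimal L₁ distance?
25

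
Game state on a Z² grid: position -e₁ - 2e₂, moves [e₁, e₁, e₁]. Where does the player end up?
(2, -2)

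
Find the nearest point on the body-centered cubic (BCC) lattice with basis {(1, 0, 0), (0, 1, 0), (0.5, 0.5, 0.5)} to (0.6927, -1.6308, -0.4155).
(0.5, -1.5, -0.5)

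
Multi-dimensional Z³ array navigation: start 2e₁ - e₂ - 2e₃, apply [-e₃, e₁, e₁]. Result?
(4, -1, -3)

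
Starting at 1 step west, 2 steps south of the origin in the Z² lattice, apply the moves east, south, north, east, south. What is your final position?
(1, -3)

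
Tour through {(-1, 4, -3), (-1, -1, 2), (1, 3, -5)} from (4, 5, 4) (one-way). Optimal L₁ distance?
28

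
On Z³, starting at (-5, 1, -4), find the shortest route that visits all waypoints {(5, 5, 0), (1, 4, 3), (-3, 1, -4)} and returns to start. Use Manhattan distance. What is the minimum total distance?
42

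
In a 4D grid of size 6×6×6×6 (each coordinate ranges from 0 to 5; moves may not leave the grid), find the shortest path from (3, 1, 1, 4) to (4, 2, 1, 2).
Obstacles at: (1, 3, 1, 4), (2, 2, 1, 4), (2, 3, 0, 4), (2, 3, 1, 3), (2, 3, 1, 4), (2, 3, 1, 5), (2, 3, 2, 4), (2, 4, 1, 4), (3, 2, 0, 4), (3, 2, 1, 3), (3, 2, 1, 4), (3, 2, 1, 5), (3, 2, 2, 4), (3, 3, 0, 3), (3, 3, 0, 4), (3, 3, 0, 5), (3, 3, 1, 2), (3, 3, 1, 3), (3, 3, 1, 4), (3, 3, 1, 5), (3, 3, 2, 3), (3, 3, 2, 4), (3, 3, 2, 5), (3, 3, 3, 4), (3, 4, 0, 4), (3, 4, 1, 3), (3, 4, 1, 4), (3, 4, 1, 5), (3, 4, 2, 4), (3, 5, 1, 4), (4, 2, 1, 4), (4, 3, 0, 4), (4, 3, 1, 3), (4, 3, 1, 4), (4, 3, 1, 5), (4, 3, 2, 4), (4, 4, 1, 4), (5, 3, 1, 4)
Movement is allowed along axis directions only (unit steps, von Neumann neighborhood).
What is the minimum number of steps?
4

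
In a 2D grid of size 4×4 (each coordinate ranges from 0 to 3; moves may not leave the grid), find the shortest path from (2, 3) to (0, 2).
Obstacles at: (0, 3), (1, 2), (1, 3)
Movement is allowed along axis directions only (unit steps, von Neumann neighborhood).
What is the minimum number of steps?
5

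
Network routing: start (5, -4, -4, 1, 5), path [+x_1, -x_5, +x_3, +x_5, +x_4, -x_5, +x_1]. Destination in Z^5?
(7, -4, -3, 2, 4)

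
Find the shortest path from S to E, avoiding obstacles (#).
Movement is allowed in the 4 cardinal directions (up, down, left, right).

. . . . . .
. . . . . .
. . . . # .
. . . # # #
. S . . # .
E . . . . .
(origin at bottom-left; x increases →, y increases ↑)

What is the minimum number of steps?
2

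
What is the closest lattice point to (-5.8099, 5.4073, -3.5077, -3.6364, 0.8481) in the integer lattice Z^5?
(-6, 5, -4, -4, 1)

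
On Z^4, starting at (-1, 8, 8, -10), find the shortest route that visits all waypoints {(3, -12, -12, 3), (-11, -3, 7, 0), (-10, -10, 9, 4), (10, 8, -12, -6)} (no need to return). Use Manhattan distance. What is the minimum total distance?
119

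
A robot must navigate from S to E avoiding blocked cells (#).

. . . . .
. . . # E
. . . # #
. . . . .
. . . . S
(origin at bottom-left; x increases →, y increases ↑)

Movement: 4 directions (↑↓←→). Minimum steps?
9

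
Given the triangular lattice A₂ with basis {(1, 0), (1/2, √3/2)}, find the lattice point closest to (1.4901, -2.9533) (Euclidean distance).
(1.5, -2.598)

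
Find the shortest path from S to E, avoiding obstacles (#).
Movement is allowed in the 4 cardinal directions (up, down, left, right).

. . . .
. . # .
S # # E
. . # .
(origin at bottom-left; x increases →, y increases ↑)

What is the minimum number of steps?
7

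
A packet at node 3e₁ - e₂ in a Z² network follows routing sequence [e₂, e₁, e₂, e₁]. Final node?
(5, 1)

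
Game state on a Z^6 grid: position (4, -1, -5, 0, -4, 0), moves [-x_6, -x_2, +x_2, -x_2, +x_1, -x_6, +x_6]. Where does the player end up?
(5, -2, -5, 0, -4, -1)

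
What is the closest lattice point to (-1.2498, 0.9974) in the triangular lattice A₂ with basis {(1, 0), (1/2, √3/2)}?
(-1.5, 0.866)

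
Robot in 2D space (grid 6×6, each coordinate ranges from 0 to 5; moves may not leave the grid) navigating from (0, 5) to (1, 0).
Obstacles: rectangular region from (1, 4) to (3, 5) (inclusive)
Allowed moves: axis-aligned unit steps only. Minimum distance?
6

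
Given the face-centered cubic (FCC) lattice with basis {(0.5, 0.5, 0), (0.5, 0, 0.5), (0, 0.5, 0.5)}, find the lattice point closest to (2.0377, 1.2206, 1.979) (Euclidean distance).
(2, 1, 2)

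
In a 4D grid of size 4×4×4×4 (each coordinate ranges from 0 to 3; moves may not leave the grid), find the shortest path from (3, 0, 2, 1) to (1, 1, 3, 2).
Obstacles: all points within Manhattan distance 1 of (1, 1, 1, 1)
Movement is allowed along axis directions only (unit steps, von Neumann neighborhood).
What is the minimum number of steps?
5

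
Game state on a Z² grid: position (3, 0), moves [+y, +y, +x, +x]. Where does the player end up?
(5, 2)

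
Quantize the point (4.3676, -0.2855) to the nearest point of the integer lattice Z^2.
(4, 0)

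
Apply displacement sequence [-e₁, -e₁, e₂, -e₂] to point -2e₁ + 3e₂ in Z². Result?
(-4, 3)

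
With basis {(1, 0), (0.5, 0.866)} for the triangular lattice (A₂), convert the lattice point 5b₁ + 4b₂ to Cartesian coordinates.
(7, 3.464)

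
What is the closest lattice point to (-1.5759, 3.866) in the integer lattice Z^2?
(-2, 4)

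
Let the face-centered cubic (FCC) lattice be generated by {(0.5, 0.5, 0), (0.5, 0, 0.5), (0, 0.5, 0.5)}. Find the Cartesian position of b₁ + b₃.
(0.5, 1, 0.5)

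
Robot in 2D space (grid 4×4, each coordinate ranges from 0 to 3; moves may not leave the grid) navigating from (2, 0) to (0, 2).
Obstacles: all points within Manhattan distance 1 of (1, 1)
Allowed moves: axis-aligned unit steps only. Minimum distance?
8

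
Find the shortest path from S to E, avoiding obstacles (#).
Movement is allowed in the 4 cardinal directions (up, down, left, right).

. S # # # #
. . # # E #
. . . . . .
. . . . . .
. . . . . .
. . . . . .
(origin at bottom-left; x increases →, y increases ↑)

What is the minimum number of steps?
6
(one shortest path: (1, 5) → (1, 4) → (1, 3) → (2, 3) → (3, 3) → (4, 3) → (4, 4))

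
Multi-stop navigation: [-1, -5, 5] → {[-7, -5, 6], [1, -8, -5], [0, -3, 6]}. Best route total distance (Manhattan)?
33
(one optimal route: (-1, -5, 5) → (-7, -5, 6) → (0, -3, 6) → (1, -8, -5))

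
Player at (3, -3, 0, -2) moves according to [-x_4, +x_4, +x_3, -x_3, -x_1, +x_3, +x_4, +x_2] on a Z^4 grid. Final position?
(2, -2, 1, -1)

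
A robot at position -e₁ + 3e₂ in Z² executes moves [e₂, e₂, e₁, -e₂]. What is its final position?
(0, 4)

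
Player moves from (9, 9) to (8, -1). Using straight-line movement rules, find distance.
10.0499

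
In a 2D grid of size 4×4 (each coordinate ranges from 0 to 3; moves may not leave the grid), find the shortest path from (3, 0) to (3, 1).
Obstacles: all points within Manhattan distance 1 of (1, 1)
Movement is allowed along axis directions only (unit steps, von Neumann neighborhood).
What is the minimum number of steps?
1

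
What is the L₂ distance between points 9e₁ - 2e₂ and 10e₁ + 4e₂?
6.08276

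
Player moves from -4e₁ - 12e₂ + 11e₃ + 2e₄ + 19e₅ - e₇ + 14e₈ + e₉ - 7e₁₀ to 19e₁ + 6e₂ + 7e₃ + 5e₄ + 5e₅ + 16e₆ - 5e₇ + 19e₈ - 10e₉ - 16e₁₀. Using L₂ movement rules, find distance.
39.6611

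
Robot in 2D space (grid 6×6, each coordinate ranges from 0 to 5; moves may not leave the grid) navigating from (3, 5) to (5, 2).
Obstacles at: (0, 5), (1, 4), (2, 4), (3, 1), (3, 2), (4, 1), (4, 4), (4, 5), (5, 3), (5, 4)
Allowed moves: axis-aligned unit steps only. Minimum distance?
5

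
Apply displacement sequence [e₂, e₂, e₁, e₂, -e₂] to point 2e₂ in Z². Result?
(1, 4)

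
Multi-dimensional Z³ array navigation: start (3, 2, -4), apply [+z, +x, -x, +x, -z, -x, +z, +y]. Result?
(3, 3, -3)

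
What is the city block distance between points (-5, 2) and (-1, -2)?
8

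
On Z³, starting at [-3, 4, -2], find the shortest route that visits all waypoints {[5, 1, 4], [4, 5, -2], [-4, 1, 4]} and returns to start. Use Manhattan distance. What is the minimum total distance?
38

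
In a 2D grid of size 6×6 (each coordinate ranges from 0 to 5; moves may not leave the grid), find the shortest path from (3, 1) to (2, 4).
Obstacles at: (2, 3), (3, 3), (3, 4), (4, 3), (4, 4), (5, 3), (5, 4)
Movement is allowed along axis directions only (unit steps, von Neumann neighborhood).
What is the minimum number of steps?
6
(one shortest path: (3, 1) → (2, 1) → (1, 1) → (1, 2) → (1, 3) → (1, 4) → (2, 4))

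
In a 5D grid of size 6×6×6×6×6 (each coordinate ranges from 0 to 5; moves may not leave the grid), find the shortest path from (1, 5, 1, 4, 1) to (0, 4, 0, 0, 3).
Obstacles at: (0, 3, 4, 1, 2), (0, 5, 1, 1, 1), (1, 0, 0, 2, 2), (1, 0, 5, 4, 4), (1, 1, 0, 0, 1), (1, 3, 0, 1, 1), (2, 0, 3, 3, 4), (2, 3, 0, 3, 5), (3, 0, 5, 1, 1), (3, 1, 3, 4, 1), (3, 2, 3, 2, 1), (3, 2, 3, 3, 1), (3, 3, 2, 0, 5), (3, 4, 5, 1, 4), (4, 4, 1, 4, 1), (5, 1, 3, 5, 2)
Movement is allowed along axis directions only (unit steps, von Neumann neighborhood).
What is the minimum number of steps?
9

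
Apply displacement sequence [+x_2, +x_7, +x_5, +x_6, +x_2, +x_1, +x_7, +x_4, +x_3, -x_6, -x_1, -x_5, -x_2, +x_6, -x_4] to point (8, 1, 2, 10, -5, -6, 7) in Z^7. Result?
(8, 2, 3, 10, -5, -5, 9)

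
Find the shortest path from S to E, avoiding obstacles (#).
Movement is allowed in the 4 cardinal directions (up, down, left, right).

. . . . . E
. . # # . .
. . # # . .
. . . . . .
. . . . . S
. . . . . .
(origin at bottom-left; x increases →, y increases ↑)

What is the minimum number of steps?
4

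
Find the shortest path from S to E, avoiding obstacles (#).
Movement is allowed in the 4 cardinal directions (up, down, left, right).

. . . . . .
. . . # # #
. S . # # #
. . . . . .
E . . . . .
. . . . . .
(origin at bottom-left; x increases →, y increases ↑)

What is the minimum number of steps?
3
(one shortest path: (1, 3) → (0, 3) → (0, 2) → (0, 1))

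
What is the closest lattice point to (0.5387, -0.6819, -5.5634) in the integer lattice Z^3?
(1, -1, -6)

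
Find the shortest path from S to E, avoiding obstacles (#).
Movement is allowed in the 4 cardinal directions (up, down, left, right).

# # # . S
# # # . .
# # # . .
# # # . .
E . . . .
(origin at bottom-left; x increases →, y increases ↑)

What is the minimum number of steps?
8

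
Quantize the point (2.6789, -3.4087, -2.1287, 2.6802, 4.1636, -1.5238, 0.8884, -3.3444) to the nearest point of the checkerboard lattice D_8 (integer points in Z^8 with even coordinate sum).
(3, -3, -2, 3, 4, -1, 1, -3)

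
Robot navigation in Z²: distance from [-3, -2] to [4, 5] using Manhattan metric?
14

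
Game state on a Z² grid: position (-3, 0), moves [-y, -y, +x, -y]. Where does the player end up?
(-2, -3)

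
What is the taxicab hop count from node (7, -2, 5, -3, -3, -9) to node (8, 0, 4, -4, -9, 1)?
21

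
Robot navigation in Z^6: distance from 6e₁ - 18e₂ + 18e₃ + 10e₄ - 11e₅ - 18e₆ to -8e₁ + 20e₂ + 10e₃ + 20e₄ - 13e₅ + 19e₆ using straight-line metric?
56.3649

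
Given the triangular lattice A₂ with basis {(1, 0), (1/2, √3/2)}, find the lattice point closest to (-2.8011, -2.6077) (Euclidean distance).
(-2.5, -2.598)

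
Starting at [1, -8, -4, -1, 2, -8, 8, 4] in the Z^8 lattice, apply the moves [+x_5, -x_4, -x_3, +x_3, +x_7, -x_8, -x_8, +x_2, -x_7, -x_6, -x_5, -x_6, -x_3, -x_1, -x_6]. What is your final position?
(0, -7, -5, -2, 2, -11, 8, 2)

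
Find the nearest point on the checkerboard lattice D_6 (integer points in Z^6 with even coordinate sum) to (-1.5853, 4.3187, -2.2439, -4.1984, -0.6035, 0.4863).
(-2, 4, -2, -4, -1, 1)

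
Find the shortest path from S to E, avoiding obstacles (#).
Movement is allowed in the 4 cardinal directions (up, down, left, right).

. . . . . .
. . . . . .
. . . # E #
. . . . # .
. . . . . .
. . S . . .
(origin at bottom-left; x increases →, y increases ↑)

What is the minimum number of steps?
7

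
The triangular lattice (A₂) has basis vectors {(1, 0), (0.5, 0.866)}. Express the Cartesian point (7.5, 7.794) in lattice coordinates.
3b₁ + 9b₂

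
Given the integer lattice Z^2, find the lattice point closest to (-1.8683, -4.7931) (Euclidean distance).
(-2, -5)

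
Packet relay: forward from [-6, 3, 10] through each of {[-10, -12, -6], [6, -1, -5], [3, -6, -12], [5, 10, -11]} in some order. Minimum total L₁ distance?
93
(one optimal route: (-6, 3, 10) → (-10, -12, -6) → (3, -6, -12) → (6, -1, -5) → (5, 10, -11))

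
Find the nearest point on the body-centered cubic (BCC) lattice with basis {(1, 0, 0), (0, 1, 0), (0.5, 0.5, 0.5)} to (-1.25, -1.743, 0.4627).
(-1.5, -1.5, 0.5)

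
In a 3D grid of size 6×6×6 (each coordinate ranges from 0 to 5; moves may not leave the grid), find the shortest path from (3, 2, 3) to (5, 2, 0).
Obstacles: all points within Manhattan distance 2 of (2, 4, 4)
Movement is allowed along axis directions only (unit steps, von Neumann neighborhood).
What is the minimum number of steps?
5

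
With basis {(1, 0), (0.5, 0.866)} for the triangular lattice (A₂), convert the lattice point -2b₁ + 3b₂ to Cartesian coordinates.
(-0.5, 2.598)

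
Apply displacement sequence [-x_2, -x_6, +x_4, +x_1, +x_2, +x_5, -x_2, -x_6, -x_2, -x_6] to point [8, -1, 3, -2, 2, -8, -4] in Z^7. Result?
(9, -3, 3, -1, 3, -11, -4)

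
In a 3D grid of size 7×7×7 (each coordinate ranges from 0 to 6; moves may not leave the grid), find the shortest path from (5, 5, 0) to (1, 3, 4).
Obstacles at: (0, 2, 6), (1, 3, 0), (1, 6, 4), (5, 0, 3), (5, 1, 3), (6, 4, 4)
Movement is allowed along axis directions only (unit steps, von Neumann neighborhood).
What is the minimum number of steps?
10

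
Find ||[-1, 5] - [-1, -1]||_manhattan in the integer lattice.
6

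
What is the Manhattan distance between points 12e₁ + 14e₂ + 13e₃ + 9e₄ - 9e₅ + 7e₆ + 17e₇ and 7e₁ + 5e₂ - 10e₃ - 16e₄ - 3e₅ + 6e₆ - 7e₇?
93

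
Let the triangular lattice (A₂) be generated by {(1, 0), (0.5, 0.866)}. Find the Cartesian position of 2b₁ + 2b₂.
(3, 1.732)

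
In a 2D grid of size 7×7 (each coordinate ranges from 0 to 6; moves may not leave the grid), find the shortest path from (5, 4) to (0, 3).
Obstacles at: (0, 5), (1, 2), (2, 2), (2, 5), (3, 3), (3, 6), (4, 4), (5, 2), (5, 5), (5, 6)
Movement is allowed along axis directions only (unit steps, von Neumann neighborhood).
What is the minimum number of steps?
10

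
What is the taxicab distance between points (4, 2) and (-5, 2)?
9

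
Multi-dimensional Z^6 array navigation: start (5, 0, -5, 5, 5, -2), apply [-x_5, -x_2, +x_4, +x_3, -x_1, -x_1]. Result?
(3, -1, -4, 6, 4, -2)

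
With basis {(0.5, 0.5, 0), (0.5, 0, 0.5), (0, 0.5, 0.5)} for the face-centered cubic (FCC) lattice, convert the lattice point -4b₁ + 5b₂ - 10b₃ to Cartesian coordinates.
(0.5, -7, -2.5)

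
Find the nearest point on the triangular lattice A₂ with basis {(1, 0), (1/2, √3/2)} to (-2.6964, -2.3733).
(-2.5, -2.598)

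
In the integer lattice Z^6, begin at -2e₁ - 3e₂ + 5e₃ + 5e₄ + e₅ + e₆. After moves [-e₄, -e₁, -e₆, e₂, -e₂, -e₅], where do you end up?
(-3, -3, 5, 4, 0, 0)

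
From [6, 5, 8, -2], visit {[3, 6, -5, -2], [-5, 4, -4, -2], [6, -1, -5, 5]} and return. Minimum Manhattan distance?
78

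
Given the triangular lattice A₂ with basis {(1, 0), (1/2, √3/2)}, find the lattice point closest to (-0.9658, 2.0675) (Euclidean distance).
(-1, 1.732)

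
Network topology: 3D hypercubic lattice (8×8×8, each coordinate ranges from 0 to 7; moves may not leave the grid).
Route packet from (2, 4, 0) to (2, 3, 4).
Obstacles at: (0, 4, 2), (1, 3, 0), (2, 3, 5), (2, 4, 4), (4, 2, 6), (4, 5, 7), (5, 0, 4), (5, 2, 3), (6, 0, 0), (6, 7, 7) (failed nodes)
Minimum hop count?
5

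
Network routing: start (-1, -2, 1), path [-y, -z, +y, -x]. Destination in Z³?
(-2, -2, 0)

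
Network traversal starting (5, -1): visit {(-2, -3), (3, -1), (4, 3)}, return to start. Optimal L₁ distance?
26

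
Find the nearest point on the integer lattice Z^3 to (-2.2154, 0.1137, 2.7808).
(-2, 0, 3)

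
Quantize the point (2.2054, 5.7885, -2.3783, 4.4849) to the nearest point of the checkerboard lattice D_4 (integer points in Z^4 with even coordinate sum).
(2, 6, -2, 4)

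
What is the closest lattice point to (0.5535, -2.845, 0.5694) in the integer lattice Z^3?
(1, -3, 1)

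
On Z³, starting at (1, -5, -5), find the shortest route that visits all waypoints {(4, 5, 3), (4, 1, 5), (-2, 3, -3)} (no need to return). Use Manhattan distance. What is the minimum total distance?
33
(one optimal route: (1, -5, -5) → (-2, 3, -3) → (4, 5, 3) → (4, 1, 5))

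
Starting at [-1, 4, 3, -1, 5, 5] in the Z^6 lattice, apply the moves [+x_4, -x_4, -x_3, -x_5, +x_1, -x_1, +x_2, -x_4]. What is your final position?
(-1, 5, 2, -2, 4, 5)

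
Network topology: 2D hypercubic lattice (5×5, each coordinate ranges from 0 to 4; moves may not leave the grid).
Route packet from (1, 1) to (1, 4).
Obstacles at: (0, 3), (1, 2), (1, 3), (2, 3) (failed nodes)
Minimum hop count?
7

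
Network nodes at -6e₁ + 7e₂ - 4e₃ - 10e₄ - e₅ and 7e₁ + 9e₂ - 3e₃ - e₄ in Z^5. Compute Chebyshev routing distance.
13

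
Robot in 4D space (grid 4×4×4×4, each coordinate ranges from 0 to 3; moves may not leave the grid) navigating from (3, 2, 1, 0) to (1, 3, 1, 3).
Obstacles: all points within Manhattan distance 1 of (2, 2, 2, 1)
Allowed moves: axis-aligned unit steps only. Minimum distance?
6
(one shortest path: (3, 2, 1, 0) → (2, 2, 1, 0) → (1, 2, 1, 0) → (1, 3, 1, 0) → (1, 3, 1, 1) → (1, 3, 1, 2) → (1, 3, 1, 3))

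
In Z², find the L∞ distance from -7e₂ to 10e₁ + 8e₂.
15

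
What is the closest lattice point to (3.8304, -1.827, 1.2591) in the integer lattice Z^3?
(4, -2, 1)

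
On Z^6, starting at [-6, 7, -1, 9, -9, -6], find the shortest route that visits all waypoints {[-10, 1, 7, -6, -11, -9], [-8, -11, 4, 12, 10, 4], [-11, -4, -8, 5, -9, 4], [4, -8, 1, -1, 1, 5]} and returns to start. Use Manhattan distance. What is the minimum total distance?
224
(one optimal route: (-6, 7, -1, 9, -9, -6) → (-10, 1, 7, -6, -11, -9) → (4, -8, 1, -1, 1, 5) → (-8, -11, 4, 12, 10, 4) → (-11, -4, -8, 5, -9, 4) → (-6, 7, -1, 9, -9, -6))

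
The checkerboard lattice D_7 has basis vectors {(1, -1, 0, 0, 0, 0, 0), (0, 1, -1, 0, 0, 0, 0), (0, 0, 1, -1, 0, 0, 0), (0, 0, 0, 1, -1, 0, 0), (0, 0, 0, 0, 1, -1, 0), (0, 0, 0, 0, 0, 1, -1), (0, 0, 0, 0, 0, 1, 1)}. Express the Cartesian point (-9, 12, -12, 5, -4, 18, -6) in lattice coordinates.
-9b₁ + 3b₂ - 9b₃ - 4b₄ - 8b₅ + 8b₆ + 2b₇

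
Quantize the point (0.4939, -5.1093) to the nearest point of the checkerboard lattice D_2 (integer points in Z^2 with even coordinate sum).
(1, -5)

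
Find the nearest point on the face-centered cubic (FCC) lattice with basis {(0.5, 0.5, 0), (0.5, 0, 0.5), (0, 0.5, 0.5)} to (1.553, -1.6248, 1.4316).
(1.5, -2, 1.5)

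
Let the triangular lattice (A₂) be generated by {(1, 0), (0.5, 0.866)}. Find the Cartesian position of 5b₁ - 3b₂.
(3.5, -2.598)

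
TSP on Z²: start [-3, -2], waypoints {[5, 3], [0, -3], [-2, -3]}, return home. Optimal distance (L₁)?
28
(one optimal route: (-3, -2) → (5, 3) → (0, -3) → (-2, -3) → (-3, -2))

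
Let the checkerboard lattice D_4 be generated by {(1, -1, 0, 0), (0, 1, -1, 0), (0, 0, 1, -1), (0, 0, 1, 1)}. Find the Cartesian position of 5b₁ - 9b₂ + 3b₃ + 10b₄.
(5, -14, 22, 7)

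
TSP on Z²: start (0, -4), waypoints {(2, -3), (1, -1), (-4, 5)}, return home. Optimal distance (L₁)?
30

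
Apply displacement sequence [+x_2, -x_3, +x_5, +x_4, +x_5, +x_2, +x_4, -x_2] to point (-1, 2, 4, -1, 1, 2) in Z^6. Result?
(-1, 3, 3, 1, 3, 2)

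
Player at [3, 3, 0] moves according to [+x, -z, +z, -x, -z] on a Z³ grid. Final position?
(3, 3, -1)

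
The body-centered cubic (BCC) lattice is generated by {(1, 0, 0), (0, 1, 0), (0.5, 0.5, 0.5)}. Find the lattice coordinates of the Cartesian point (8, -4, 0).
8b₁ - 4b₂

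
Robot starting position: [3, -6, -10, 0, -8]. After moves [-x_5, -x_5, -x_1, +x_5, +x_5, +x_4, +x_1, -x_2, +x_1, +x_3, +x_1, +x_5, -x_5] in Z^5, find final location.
(5, -7, -9, 1, -8)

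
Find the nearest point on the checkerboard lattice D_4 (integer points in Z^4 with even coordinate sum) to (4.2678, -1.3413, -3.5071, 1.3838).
(4, -1, -4, 1)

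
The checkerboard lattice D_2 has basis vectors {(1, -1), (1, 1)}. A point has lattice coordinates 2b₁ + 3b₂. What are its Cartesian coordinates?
(5, 1)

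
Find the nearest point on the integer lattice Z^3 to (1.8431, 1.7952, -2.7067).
(2, 2, -3)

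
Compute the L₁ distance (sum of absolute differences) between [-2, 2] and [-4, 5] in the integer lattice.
5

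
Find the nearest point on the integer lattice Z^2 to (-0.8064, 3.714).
(-1, 4)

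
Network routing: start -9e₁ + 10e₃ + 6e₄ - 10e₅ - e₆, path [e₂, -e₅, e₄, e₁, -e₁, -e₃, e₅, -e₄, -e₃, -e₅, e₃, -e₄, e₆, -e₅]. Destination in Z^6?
(-9, 1, 9, 5, -12, 0)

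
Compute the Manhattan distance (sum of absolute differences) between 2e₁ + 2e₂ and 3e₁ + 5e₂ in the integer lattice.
4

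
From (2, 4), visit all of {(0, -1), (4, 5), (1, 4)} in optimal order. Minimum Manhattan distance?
13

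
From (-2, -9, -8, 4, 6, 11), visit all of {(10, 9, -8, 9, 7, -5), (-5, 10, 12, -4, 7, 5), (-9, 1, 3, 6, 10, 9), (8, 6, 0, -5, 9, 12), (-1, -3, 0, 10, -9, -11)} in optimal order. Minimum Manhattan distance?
214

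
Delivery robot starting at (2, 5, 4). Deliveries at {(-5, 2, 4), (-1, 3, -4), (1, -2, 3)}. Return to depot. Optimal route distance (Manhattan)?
46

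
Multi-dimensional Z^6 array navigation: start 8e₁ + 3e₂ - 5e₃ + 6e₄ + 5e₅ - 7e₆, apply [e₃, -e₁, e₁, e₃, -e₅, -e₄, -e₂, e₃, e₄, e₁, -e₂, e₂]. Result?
(9, 2, -2, 6, 4, -7)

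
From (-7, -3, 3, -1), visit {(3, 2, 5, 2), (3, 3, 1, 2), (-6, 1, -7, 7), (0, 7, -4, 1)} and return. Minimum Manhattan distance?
82
(one optimal route: (-7, -3, 3, -1) → (3, 2, 5, 2) → (3, 3, 1, 2) → (0, 7, -4, 1) → (-6, 1, -7, 7) → (-7, -3, 3, -1))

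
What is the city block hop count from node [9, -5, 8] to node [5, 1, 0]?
18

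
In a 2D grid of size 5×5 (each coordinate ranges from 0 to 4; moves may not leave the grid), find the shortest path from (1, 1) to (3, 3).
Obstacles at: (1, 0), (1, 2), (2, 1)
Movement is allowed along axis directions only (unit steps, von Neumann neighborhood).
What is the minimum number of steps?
6
(one shortest path: (1, 1) → (0, 1) → (0, 2) → (0, 3) → (1, 3) → (2, 3) → (3, 3))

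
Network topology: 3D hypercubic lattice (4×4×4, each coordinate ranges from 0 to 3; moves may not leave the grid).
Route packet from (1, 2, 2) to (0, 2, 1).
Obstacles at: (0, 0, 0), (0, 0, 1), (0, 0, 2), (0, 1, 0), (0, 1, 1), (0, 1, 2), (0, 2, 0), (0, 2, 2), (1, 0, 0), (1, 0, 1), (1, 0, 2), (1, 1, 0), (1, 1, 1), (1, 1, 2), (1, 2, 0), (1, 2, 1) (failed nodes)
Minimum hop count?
4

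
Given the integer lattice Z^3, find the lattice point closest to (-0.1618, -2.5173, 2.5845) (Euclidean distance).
(0, -3, 3)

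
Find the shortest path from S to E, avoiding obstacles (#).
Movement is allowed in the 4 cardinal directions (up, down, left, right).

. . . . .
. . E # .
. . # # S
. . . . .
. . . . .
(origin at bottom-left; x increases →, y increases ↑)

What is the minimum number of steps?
5
(one shortest path: (4, 2) → (4, 3) → (4, 4) → (3, 4) → (2, 4) → (2, 3))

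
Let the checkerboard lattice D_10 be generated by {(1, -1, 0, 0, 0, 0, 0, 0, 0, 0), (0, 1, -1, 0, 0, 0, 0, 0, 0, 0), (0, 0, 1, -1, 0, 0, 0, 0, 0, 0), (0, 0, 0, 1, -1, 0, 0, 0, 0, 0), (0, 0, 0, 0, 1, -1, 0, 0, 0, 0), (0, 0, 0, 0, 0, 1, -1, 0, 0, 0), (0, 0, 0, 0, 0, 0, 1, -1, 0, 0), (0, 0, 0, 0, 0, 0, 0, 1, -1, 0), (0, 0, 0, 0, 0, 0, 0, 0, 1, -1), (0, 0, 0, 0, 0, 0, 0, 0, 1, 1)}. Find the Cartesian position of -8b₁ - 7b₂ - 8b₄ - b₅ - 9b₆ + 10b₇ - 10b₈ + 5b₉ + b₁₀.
(-8, 1, 7, -8, 7, -8, 19, -20, 16, -4)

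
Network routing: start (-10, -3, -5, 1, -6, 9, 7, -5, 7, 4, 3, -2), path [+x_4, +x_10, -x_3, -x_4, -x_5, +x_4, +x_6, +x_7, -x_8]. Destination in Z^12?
(-10, -3, -6, 2, -7, 10, 8, -6, 7, 5, 3, -2)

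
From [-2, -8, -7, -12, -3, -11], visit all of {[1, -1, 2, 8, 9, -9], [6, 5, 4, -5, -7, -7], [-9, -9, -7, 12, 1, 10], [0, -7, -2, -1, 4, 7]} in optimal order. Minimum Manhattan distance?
167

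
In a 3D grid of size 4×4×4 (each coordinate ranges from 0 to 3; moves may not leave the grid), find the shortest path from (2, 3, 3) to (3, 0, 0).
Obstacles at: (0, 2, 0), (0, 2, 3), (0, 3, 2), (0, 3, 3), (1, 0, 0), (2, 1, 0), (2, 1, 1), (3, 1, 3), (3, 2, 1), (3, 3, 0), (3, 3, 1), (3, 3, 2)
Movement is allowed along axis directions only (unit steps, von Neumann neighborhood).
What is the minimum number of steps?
7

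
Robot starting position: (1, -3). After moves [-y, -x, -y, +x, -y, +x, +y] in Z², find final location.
(2, -5)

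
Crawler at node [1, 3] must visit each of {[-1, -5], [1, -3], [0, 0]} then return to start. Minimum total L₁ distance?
20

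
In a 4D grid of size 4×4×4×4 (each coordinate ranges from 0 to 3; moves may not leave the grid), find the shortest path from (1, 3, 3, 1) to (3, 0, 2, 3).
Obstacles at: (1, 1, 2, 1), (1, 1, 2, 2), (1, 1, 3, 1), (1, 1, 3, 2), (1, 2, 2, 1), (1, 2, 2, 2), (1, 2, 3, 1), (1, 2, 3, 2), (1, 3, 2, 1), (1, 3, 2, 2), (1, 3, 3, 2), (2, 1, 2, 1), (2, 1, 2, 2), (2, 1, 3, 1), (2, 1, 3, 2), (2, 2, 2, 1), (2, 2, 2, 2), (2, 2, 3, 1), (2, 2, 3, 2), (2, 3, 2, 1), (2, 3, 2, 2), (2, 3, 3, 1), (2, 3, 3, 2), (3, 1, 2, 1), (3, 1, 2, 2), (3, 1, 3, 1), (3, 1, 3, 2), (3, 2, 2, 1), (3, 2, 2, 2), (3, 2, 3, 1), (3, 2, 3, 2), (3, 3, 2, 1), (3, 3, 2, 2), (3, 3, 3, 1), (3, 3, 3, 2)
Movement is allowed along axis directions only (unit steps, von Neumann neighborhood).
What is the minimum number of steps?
10
(one shortest path: (1, 3, 3, 1) → (0, 3, 3, 1) → (0, 2, 3, 1) → (0, 1, 3, 1) → (0, 0, 3, 1) → (1, 0, 3, 1) → (2, 0, 3, 1) → (3, 0, 3, 1) → (3, 0, 2, 1) → (3, 0, 2, 2) → (3, 0, 2, 3))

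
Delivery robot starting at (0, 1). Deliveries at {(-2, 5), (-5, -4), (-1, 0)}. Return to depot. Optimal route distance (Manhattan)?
28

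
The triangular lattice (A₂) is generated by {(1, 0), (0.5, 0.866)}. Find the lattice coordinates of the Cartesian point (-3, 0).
-3b₁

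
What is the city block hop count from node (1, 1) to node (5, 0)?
5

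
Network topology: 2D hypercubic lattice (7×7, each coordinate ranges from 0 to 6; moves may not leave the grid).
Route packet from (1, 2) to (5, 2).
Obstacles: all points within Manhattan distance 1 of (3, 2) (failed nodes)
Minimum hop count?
8
(one shortest path: (1, 2) → (1, 1) → (2, 1) → (2, 0) → (3, 0) → (4, 0) → (5, 0) → (5, 1) → (5, 2))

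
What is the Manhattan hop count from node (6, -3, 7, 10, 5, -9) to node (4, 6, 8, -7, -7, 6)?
56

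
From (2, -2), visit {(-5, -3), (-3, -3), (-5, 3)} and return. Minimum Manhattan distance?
26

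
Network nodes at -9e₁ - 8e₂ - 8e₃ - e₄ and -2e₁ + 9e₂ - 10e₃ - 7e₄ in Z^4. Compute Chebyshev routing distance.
17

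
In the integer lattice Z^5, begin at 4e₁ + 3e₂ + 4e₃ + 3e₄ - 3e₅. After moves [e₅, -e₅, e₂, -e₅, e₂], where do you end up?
(4, 5, 4, 3, -4)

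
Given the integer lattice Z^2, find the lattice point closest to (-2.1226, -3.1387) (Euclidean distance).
(-2, -3)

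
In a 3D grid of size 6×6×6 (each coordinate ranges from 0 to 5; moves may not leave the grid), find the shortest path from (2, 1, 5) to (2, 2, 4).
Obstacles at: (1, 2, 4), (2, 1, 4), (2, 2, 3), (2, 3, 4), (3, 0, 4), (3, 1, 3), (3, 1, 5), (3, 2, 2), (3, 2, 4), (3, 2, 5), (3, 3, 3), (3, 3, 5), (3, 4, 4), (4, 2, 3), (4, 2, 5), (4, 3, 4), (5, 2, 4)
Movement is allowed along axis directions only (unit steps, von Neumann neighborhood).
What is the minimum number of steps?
2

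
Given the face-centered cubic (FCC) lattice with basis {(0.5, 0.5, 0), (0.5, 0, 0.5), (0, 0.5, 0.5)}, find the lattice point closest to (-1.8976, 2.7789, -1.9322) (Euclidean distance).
(-2, 3, -2)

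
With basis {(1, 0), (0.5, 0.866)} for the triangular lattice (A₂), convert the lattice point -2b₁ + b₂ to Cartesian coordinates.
(-1.5, 0.866)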